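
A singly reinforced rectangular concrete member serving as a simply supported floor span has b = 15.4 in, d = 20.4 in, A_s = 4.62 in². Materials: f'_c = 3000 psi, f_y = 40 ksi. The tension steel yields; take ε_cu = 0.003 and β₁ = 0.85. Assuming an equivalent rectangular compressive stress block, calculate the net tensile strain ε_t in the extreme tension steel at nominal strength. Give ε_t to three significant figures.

a = A_s f_y/(0.85 f'_c b) = 4.706 in.
β₁ = 0.85, so c = a/β₁ = 4.706/0.85 = 5.536 in.
From the linear strain diagram with ε_cu = 0.003: ε_t = 0.003 (d − c)/c = 0.003 × (20.4 − 5.536)/5.536 = 0.00805.
Since ε_t ≥ 0.005, the section is tension-controlled.

ε_t ≈ 0.00805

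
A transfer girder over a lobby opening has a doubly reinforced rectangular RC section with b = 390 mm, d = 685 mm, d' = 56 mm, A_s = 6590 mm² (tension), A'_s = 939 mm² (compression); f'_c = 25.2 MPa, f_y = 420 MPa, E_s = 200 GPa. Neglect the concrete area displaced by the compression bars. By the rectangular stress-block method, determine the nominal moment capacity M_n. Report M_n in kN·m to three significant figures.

Assume both tension and compression steel yield.
Net tension couple steel: A_s − A'_s = 5651 mm².
a = (A_s − A'_s) f_y / (0.85 f'_c b) = 2373420/(0.85 × 25.2 × 390) = 284.11 mm.
c = a/β₁ = 284.11/0.85 = 334.25 mm; ε'_s = 0.003(c − d')/c = 0.0025 ≥ f_y/E_s = 0.0021, so compression steel does yield.
M_n = (A_s − A'_s) f_y (d − a/2) + A'_s f_y (d − d') = [2373420 × (685 − 142.055) + 394380 × (685 − 56)] × 10⁻⁶ = 1288.64 + 248.07 = 1536.71 kN·m.

M_n ≈ 1540 kN·m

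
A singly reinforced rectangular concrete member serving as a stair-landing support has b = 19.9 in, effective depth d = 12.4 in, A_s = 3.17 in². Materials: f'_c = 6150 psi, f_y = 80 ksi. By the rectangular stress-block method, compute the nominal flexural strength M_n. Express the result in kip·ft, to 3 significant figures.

T = A_s f_y = 3.17 × 80 = 253.6 kips.
a = T/(0.85 f'_c b) = 253.6/(0.85 × 6.15 × 19.9) = 2.438 in.
M_n = T(d − a/2) = 253.6 × (12.4 − 1.219) = 2835.5 kip·in = 2835.5/12 = 236.29 kip·ft.

M_n ≈ 236 kip·ft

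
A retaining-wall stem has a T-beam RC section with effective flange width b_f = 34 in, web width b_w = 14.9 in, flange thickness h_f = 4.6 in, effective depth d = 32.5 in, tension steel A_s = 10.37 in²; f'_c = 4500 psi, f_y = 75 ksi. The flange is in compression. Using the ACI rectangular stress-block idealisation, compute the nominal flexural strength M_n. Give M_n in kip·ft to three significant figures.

M_n ≈ 1900 kip·ft

Tension: T = A_s f_y = 10.37 × 75 = 777.75 kips.
Try a within the flange: a = T/(0.85 f'_c b_f) = 777.75/(0.85 × 4.5 × 34) = 5.980 in.
a = 5.980 > h_f = 4.6 in: the block extends into the web. Split into flange-overhang and web parts.
C_f = 0.85 f'_c (b_f − b_w) h_f = 0.85 × 4.5 × (34 − 14.9) × 4.6 = 336.1 kips.
Remaining web compression depth: a_w = (T − C_f)/(0.85 f'_c b_w) = (777.75 − 336.1)/(0.85 × 4.5 × 14.9) = 7.749 in.
M_n = C_f(d − h_f/2) + (T − C_f)(d − a_w/2) = 336.1 × (32.5 − 2.3) + 441.65 × (32.5 − 3.8745) = 10150.2 + 12642.5 = 22792.7 kip·in.
M_n = 22792.7/12 = 1899.39 kip·ft.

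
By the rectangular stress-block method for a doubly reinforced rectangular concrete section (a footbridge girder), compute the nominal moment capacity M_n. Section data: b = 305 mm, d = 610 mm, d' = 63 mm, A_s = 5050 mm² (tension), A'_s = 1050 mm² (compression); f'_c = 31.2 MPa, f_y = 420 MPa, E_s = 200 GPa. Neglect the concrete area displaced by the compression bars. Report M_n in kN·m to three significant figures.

Assume both tension and compression steel yield.
Net tension couple steel: A_s − A'_s = 4000 mm².
a = (A_s − A'_s) f_y / (0.85 f'_c b) = 1680000/(0.85 × 31.2 × 305) = 207.70 mm.
c = a/β₁ = 207.70/0.827 = 251.15 mm; ε'_s = 0.003(c − d')/c = 0.0022 ≥ f_y/E_s = 0.0021, so compression steel does yield.
M_n = (A_s − A'_s) f_y (d − a/2) + A'_s f_y (d − d') = [1680000 × (610 − 103.85) + 441000 × (610 − 63)] × 10⁻⁶ = 850.33 + 241.23 = 1091.56 kN·m.

M_n ≈ 1090 kN·m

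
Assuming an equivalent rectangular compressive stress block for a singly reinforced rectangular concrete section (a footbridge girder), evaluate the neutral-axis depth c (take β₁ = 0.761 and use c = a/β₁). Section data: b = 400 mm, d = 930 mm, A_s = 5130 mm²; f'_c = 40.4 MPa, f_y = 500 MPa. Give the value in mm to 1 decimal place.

c ≈ 245.4 mm

T = A_s f_y = 5130 × 500 = 2565000 N = 2565 kN.
Setting C = 0.85 f'_c a b equal to T: a = 2565000/(0.85 × 40.4 × 400) = 186.736 mm.
With β₁ = 0.761, c = a/β₁ = 186.736/0.761 = 245.4 mm.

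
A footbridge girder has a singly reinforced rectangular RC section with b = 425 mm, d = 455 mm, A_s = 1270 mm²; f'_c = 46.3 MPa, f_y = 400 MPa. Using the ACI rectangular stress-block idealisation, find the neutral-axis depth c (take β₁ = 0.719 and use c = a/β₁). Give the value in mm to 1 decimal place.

T = A_s f_y = 1270 × 400 = 508000 N = 508 kN.
Setting C = 0.85 f'_c a b equal to T: a = 508000/(0.85 × 46.3 × 425) = 30.372 mm.
With β₁ = 0.719, c = a/β₁ = 30.372/0.719 = 42.2 mm.

c ≈ 42.2 mm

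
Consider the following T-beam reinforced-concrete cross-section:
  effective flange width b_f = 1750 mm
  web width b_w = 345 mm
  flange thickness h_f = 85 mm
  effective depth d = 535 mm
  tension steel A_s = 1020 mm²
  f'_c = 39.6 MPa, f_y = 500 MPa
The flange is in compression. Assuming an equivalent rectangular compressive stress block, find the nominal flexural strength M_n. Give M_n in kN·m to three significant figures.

M_n ≈ 271 kN·m

Tension: T = A_s f_y = 1020 × 500 = 510000 N.
Try a within the flange: a = T/(0.85 f'_c b_f) = 510000/(0.85 × 39.6 × 1750) = 8.66 mm.
Since a = 8.66 ≤ h_f = 85 mm, the stress block lies entirely in the flange; analyse as a rectangular beam of width b_f.
M_n = T(d − a/2) = 510000 × (535 − 4.33) = 270.64 × 10⁶ N·mm.
M_n = 270.64 kN·m.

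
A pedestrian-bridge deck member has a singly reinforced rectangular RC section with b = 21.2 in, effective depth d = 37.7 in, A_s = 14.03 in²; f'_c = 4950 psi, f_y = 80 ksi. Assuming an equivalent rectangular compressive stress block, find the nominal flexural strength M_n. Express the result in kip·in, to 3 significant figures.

M_n ≈ 35300 kip·in

T = A_s f_y = 14.03 × 80 = 1122.4 kips.
a = T/(0.85 f'_c b) = 1122.4/(0.85 × 4.95 × 21.2) = 12.583 in.
M_n = T(d − a/2) = 1122.4 × (37.7 − 6.2915) = 35252.9 kip·in.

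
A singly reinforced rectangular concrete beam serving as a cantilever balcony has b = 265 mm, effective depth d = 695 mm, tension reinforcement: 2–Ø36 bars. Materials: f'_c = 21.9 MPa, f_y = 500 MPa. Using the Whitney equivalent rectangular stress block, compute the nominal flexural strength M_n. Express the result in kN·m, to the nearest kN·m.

M_n ≈ 602 kN·m

A_s = 2 × 1018 = 2036 mm².
T = A_s f_y = 2036 × 500 = 1018000 N = 1018 kN.
From C = T: a = T/(0.85 f'_c b) = 1018000/(0.85 × 21.9 × 265) = 206.37 mm.
M_n = T(d − a/2) = 1018 kN × (695 − 103.185) mm = 602.47 kN·m.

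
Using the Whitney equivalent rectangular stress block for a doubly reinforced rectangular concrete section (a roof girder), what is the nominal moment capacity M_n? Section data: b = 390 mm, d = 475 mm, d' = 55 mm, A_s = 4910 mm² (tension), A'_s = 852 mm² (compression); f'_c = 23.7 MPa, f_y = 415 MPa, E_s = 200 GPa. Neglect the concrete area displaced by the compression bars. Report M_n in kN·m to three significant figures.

M_n ≈ 768 kN·m

Assume both tension and compression steel yield.
Net tension couple steel: A_s − A'_s = 4058 mm².
a = (A_s − A'_s) f_y / (0.85 f'_c b) = 1684070/(0.85 × 23.7 × 390) = 214.35 mm.
c = a/β₁ = 214.35/0.85 = 252.18 mm; ε'_s = 0.003(c − d')/c = 0.0023 ≥ f_y/E_s = 0.0021, so compression steel does yield.
M_n = (A_s − A'_s) f_y (d − a/2) + A'_s f_y (d − d') = [1684070 × (475 − 107.175) + 353580 × (475 − 55)] × 10⁻⁶ = 619.44 + 148.50 = 767.94 kN·m.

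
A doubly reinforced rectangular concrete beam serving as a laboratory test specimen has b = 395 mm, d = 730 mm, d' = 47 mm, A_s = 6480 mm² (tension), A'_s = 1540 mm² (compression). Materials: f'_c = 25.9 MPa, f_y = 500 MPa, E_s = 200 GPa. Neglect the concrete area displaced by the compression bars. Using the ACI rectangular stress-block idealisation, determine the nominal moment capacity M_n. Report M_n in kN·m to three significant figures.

Assume both tension and compression steel yield.
Net tension couple steel: A_s − A'_s = 4940 mm².
a = (A_s − A'_s) f_y / (0.85 f'_c b) = 2470000/(0.85 × 25.9 × 395) = 284.04 mm.
c = a/β₁ = 284.04/0.85 = 334.16 mm; ε'_s = 0.003(c − d')/c = 0.0026 ≥ f_y/E_s = 0.0025, so compression steel does yield.
M_n = (A_s − A'_s) f_y (d − a/2) + A'_s f_y (d − d') = [2470000 × (730 − 142.02) + 770000 × (730 − 47)] × 10⁻⁶ = 1452.31 + 525.91 = 1978.22 kN·m.

M_n ≈ 1980 kN·m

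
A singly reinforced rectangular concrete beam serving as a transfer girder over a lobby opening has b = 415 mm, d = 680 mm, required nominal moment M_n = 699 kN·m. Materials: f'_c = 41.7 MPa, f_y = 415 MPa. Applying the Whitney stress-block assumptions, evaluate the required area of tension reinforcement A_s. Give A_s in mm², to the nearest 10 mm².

A_s ≈ 2620 mm²

With M_n = 0.85 f'_c a b (d − a/2), solve the quadratic for a:
a = d − √(d² − 2M_n/(0.85 f'_c b)) = 680 − √(680² − 2 × 699×10⁶/(0.85 × 41.7 × 415)) = 73.90 mm.
A_s = 0.85 f'_c a b / f_y = 0.85 × 41.7 × 73.90 × 415 / 415 = 2619.4 mm².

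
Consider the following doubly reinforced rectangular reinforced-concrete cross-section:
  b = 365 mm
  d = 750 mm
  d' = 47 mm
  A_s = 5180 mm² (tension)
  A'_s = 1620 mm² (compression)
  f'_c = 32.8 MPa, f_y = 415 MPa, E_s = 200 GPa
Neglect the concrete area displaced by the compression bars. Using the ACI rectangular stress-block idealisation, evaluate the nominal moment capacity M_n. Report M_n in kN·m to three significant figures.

Assume both tension and compression steel yield.
Net tension couple steel: A_s − A'_s = 3560 mm².
a = (A_s − A'_s) f_y / (0.85 f'_c b) = 1477400/(0.85 × 32.8 × 365) = 145.18 mm.
c = a/β₁ = 145.18/0.816 = 177.92 mm; ε'_s = 0.003(c − d')/c = 0.0022 ≥ f_y/E_s = 0.0021, so compression steel does yield.
M_n = (A_s − A'_s) f_y (d − a/2) + A'_s f_y (d − d') = [1477400 × (750 − 72.59) + 672300 × (750 − 47)] × 10⁻⁶ = 1000.81 + 472.63 = 1473.44 kN·m.

M_n ≈ 1470 kN·m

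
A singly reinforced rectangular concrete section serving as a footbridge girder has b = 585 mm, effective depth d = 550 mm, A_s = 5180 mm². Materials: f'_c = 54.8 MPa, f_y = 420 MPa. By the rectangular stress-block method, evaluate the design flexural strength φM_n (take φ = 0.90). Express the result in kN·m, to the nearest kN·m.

φM_n ≈ 999 kN·m

T = A_s f_y = 5180 × 420 = 2175600 N = 2175.6 kN.
From C = T: a = T/(0.85 f'_c b) = 2175600/(0.85 × 54.8 × 585) = 79.84 mm.
M_n = T(d − a/2) = 2175.6 kN × (550 − 39.92) mm = 1109.73 kN·m.
φM_n = 0.90 × 1109.73 = 998.76 kN·m.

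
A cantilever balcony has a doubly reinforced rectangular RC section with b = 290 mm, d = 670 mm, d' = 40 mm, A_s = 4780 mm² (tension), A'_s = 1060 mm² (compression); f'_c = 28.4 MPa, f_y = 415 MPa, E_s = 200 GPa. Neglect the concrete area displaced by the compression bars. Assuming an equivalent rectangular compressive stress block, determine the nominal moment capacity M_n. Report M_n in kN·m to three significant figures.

M_n ≈ 1140 kN·m

Assume both tension and compression steel yield.
Net tension couple steel: A_s − A'_s = 3720 mm².
a = (A_s − A'_s) f_y / (0.85 f'_c b) = 1543800/(0.85 × 28.4 × 290) = 220.52 mm.
c = a/β₁ = 220.52/0.847 = 260.35 mm; ε'_s = 0.003(c − d')/c = 0.0025 ≥ f_y/E_s = 0.0021, so compression steel does yield.
M_n = (A_s − A'_s) f_y (d − a/2) + A'_s f_y (d − d') = [1543800 × (670 − 110.26) + 439900 × (670 − 40)] × 10⁻⁶ = 864.13 + 277.14 = 1141.27 kN·m.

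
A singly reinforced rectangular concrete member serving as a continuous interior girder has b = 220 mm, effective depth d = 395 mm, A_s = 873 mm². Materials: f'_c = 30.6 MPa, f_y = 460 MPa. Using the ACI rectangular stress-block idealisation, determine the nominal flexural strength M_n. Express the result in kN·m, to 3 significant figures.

M_n ≈ 145 kN·m

T = A_s f_y = 873 × 460 = 401580 N = 401.58 kN.
From C = T: a = T/(0.85 f'_c b) = 401580/(0.85 × 30.6 × 220) = 70.18 mm.
M_n = T(d − a/2) = 401.58 kN × (395 − 35.09) mm = 144.53 kN·m.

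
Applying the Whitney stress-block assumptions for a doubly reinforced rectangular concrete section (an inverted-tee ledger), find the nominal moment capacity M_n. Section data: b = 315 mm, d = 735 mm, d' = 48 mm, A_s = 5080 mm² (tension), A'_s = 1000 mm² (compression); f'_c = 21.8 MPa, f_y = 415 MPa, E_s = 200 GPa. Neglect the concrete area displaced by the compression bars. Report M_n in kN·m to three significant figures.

M_n ≈ 1280 kN·m

Assume both tension and compression steel yield.
Net tension couple steel: A_s − A'_s = 4080 mm².
a = (A_s − A'_s) f_y / (0.85 f'_c b) = 1693200/(0.85 × 21.8 × 315) = 290.08 mm.
c = a/β₁ = 290.08/0.85 = 341.27 mm; ε'_s = 0.003(c − d')/c = 0.0026 ≥ f_y/E_s = 0.0021, so compression steel does yield.
M_n = (A_s − A'_s) f_y (d − a/2) + A'_s f_y (d − d') = [1693200 × (735 − 145.04) + 415000 × (735 − 48)] × 10⁻⁶ = 998.92 + 285.11 = 1284.03 kN·m.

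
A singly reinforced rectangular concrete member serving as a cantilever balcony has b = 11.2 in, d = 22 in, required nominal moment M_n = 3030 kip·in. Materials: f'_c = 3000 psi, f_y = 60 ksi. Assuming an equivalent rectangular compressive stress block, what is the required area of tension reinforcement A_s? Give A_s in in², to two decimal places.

A_s ≈ 2.62 in²

From M_n = 0.85 f'_c a b (d − a/2):
a = d − √(d² − 2M_n/(0.85 f'_c b)) = 22 − √(22² − 2 × 3030/(0.85 × 3 × 11.2)) = 5.513 in.
A_s = 0.85 f'_c a b / f_y = 0.85 × 3 × 5.513 × 11.2 / 60 = 2.624 in².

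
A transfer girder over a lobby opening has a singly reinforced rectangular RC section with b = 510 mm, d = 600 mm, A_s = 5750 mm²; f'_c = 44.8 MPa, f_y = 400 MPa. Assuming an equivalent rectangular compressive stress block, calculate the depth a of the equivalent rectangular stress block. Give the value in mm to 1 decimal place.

a ≈ 118.4 mm

T = A_s f_y = 5750 × 400 = 2300000 N = 2300 kN.
Setting C = 0.85 f'_c a b equal to T: a = 2300000/(0.85 × 44.8 × 510) = 118.4 mm.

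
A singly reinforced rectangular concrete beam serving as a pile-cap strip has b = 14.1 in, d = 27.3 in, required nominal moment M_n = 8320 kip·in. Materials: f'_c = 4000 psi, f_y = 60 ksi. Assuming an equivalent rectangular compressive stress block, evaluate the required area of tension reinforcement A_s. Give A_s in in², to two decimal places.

A_s ≈ 5.87 in²

From M_n = 0.85 f'_c a b (d − a/2):
a = d − √(d² − 2M_n/(0.85 f'_c b)) = 27.3 − √(27.3² − 2 × 8320/(0.85 × 4 × 14.1)) = 7.345 in.
A_s = 0.85 f'_c a b / f_y = 0.85 × 4 × 7.345 × 14.1 / 60 = 5.869 in².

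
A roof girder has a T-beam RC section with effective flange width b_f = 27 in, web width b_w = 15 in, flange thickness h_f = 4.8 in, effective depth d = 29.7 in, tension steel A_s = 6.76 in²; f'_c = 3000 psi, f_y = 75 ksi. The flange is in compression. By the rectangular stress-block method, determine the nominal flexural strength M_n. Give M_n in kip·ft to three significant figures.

M_n ≈ 1080 kip·ft

Tension: T = A_s f_y = 6.76 × 75 = 507 kips.
Try a within the flange: a = T/(0.85 f'_c b_f) = 507/(0.85 × 3 × 27) = 7.364 in.
a = 7.364 > h_f = 4.8 in: the block extends into the web. Split into flange-overhang and web parts.
C_f = 0.85 f'_c (b_f − b_w) h_f = 0.85 × 3 × (27 − 15) × 4.8 = 146.9 kips.
Remaining web compression depth: a_w = (T − C_f)/(0.85 f'_c b_w) = (507 − 146.9)/(0.85 × 3 × 15) = 9.414 in.
M_n = C_f(d − h_f/2) + (T − C_f)(d − a_w/2) = 146.9 × (29.7 − 2.4) + 360.1 × (29.7 − 4.707) = 4010.4 + 9000.0 = 13010.4 kip·in.
M_n = 13010.4/12 = 1084.20 kip·ft.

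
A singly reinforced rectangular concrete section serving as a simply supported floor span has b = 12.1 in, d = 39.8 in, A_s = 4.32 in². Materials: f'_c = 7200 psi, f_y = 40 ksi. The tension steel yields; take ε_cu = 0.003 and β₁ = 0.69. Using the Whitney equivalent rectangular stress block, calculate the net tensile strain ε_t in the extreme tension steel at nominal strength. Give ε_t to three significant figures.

ε_t ≈ 0.0323

a = A_s f_y/(0.85 f'_c b) = 2.333 in.
β₁ = 0.69, so c = a/β₁ = 2.333/0.69 = 3.381 in.
From the linear strain diagram with ε_cu = 0.003: ε_t = 0.003 (d − c)/c = 0.003 × (39.8 − 3.381)/3.381 = 0.0323.
Since ε_t ≥ 0.005, the section is tension-controlled.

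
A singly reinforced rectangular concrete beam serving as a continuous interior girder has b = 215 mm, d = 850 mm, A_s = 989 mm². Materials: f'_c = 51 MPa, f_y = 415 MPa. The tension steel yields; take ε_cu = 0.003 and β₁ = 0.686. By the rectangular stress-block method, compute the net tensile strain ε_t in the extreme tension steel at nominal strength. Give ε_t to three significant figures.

ε_t ≈ 0.0367

a = A_s f_y/(0.85 f'_c b) = 44.04 mm.
β₁ = 0.686, so c = a/β₁ = 44.04/0.686 = 64.20 mm.
From the linear strain diagram with ε_cu = 0.003: ε_t = 0.003 (d − c)/c = 0.003 × (850 − 64.20)/64.20 = 0.0367.
Since ε_t ≥ 0.005, the section is tension-controlled.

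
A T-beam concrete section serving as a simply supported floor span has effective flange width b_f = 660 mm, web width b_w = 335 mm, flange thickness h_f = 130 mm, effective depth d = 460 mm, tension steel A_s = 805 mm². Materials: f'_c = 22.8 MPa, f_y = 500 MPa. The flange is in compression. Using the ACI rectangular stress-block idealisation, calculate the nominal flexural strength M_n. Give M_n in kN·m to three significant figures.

Tension: T = A_s f_y = 805 × 500 = 402500 N.
Try a within the flange: a = T/(0.85 f'_c b_f) = 402500/(0.85 × 22.8 × 660) = 31.47 mm.
Since a = 31.47 ≤ h_f = 130 mm, the stress block lies entirely in the flange; analyse as a rectangular beam of width b_f.
M_n = T(d − a/2) = 402500 × (460 − 15.735) = 178.82 × 10⁶ N·mm.
M_n = 178.82 kN·m.

M_n ≈ 179 kN·m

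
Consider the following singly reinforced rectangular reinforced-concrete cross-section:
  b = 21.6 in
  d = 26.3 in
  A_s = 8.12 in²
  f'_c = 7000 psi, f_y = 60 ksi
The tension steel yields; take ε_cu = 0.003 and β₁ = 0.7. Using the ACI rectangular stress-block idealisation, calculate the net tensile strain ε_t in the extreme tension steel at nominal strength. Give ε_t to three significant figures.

ε_t ≈ 0.0116

a = A_s f_y/(0.85 f'_c b) = 3.791 in.
β₁ = 0.7, so c = a/β₁ = 3.791/0.7 = 5.416 in.
From the linear strain diagram with ε_cu = 0.003: ε_t = 0.003 (d − c)/c = 0.003 × (26.3 − 5.416)/5.416 = 0.0116.
Since ε_t ≥ 0.005, the section is tension-controlled.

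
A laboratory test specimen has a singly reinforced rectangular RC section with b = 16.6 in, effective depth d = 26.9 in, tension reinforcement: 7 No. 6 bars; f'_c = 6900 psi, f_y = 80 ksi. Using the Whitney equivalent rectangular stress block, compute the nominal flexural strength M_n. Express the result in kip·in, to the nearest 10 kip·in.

A_s = 7 × 0.44 = 3.08 in².
T = A_s f_y = 3.08 × 80 = 246.4 kips.
a = T/(0.85 f'_c b) = 246.4/(0.85 × 6.9 × 16.6) = 2.531 in.
M_n = T(d − a/2) = 246.4 × (26.9 − 1.2655) = 6316.3 kip·in.

M_n ≈ 6320 kip·in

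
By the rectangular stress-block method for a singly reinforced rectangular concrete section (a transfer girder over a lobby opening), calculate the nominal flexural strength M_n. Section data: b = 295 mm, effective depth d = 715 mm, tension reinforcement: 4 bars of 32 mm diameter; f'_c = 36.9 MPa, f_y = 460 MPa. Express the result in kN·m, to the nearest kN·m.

A_s = 4 × 804 = 3216 mm².
T = A_s f_y = 3216 × 460 = 1479360 N = 1479.36 kN.
From C = T: a = T/(0.85 f'_c b) = 1479360/(0.85 × 36.9 × 295) = 159.88 mm.
M_n = T(d − a/2) = 1479.36 kN × (715 − 79.94) mm = 939.48 kN·m.

M_n ≈ 939 kN·m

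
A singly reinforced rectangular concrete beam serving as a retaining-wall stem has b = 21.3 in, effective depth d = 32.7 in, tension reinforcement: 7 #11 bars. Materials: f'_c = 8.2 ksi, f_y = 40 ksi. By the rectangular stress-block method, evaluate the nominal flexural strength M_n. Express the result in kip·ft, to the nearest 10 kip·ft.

M_n ≈ 1140 kip·ft

A_s = 7 × 1.56 = 10.92 in².
T = A_s f_y = 10.92 × 40 = 436.8 kips.
a = T/(0.85 f'_c b) = 436.8/(0.85 × 8.2 × 21.3) = 2.942 in.
M_n = T(d − a/2) = 436.8 × (32.7 − 1.471) = 13640.8 kip·in = 13640.8/12 = 1136.73 kip·ft.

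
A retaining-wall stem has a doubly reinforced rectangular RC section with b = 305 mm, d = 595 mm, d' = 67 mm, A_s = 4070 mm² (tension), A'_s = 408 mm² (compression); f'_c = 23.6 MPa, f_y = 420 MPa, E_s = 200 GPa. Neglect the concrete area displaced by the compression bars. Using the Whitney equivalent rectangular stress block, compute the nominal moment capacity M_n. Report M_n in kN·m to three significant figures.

Assume both tension and compression steel yield.
Net tension couple steel: A_s − A'_s = 3662 mm².
a = (A_s − A'_s) f_y / (0.85 f'_c b) = 1538040/(0.85 × 23.6 × 305) = 251.38 mm.
c = a/β₁ = 251.38/0.85 = 295.74 mm; ε'_s = 0.003(c − d')/c = 0.0023 ≥ f_y/E_s = 0.0021, so compression steel does yield.
M_n = (A_s − A'_s) f_y (d − a/2) + A'_s f_y (d − d') = [1538040 × (595 − 125.69) + 171360 × (595 − 67)] × 10⁻⁶ = 721.82 + 90.48 = 812.30 kN·m.

M_n ≈ 812 kN·m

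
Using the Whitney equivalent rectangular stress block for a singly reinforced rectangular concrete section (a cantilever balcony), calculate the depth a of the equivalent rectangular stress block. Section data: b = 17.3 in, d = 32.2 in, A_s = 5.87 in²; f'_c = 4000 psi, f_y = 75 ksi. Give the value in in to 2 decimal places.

a ≈ 7.48 in

T = A_s f_y = 5.87 × 75 = 440.25 kips.
a = T/(0.85 f'_c b) = 440.25/(0.85 × 4 × 17.3) = 7.48 in.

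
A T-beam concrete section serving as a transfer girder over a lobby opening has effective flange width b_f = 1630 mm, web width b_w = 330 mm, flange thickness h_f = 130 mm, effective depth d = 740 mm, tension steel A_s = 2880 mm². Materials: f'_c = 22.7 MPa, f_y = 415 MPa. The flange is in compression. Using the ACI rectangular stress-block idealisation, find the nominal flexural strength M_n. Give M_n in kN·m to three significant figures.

Tension: T = A_s f_y = 2880 × 415 = 1195200 N.
Try a within the flange: a = T/(0.85 f'_c b_f) = 1195200/(0.85 × 22.7 × 1630) = 38.00 mm.
Since a = 38.00 ≤ h_f = 130 mm, the stress block lies entirely in the flange; analyse as a rectangular beam of width b_f.
M_n = T(d − a/2) = 1195200 × (740 − 19) = 861.74 × 10⁶ N·mm.
M_n = 861.74 kN·m.

M_n ≈ 862 kN·m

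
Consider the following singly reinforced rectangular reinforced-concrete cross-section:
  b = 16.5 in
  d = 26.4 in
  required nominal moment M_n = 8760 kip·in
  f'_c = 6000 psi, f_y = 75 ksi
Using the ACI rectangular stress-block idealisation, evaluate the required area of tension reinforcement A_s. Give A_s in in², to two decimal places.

From M_n = 0.85 f'_c a b (d − a/2):
a = d − √(d² − 2M_n/(0.85 f'_c b)) = 26.4 − √(26.4² − 2 × 8760/(0.85 × 6 × 16.5)) = 4.292 in.
A_s = 0.85 f'_c a b / f_y = 0.85 × 6 × 4.292 × 16.5 / 75 = 4.816 in².

A_s ≈ 4.82 in²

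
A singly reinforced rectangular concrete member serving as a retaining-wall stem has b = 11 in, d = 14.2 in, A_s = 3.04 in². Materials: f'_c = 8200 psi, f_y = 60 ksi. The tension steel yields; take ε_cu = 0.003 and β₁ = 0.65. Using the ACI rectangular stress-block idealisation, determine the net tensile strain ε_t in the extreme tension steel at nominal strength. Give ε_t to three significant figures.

ε_t ≈ 0.00864

a = A_s f_y/(0.85 f'_c b) = 2.379 in.
β₁ = 0.65, so c = a/β₁ = 2.379/0.65 = 3.660 in.
From the linear strain diagram with ε_cu = 0.003: ε_t = 0.003 (d − c)/c = 0.003 × (14.2 − 3.660)/3.660 = 0.00864.
Since ε_t ≥ 0.005, the section is tension-controlled.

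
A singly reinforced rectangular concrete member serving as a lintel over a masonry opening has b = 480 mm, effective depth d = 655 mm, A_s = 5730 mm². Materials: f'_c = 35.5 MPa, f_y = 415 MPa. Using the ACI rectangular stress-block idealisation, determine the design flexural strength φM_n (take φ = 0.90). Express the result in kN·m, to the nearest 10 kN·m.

T = A_s f_y = 5730 × 415 = 2377950 N = 2377.95 kN.
From C = T: a = T/(0.85 f'_c b) = 2377950/(0.85 × 35.5 × 480) = 164.18 mm.
M_n = T(d − a/2) = 2377.95 kN × (655 − 82.09) mm = 1362.35 kN·m.
φM_n = 0.90 × 1362.35 = 1226.12 kN·m.

φM_n ≈ 1230 kN·m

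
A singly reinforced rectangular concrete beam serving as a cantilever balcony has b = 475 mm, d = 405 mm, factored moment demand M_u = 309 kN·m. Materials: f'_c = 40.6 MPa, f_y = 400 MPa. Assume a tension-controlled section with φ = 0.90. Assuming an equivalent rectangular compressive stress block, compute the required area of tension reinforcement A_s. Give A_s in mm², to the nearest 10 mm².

M_n = M_u/φ = 309/0.90 = 343.333 kN·m.
With M_n = 0.85 f'_c a b (d − a/2), solve the quadratic for a:
a = d − √(d² − 2M_n/(0.85 f'_c b)) = 405 − √(405² − 2 × 343.333×10⁶/(0.85 × 40.6 × 475)) = 55.52 mm.
A_s = 0.85 f'_c a b / f_y = 0.85 × 40.6 × 55.52 × 475 / 400 = 2275.2 mm².

A_s ≈ 2280 mm²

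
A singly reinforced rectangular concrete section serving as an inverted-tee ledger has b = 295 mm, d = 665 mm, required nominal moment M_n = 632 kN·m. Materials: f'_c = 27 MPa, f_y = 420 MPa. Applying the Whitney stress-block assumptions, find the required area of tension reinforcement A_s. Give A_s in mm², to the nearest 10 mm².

A_s ≈ 2570 mm²

With M_n = 0.85 f'_c a b (d − a/2), solve the quadratic for a:
a = d − √(d² − 2M_n/(0.85 f'_c b)) = 665 − √(665² − 2 × 632×10⁶/(0.85 × 27 × 295)) = 159.50 mm.
A_s = 0.85 f'_c a b / f_y = 0.85 × 27 × 159.50 × 295 / 420 = 2571.1 mm².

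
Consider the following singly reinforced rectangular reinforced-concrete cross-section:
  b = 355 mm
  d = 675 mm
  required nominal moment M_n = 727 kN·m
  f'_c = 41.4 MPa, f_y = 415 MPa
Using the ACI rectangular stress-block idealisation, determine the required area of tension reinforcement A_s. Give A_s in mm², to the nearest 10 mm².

A_s ≈ 2790 mm²

With M_n = 0.85 f'_c a b (d − a/2), solve the quadratic for a:
a = d − √(d² − 2M_n/(0.85 f'_c b)) = 675 − √(675² − 2 × 727×10⁶/(0.85 × 41.4 × 355)) = 92.56 mm.
A_s = 0.85 f'_c a b / f_y = 0.85 × 41.4 × 92.56 × 355 / 415 = 2786.3 mm².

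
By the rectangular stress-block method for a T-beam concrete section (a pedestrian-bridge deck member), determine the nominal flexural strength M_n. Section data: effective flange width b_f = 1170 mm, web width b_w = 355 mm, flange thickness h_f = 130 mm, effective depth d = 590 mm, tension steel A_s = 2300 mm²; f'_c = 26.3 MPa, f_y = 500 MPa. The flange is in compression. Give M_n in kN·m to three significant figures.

M_n ≈ 653 kN·m

Tension: T = A_s f_y = 2300 × 500 = 1150000 N.
Try a within the flange: a = T/(0.85 f'_c b_f) = 1150000/(0.85 × 26.3 × 1170) = 43.97 mm.
Since a = 43.97 ≤ h_f = 130 mm, the stress block lies entirely in the flange; analyse as a rectangular beam of width b_f.
M_n = T(d − a/2) = 1150000 × (590 − 21.985) = 653.22 × 10⁶ N·mm.
M_n = 653.22 kN·m.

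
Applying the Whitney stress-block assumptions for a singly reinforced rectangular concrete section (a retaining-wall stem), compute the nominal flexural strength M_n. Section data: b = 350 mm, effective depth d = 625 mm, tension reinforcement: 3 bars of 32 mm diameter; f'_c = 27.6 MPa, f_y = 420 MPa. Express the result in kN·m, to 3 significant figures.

A_s = 3 × 804 = 2412 mm².
T = A_s f_y = 2412 × 420 = 1013040 N = 1013.04 kN.
From C = T: a = T/(0.85 f'_c b) = 1013040/(0.85 × 27.6 × 350) = 123.38 mm.
M_n = T(d − a/2) = 1013.04 kN × (625 − 61.69) mm = 570.66 kN·m.

M_n ≈ 571 kN·m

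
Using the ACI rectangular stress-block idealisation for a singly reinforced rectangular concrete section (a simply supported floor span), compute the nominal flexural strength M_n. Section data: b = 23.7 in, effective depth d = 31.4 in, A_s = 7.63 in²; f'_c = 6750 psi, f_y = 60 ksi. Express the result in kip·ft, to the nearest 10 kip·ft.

T = A_s f_y = 7.63 × 60 = 457.8 kips.
a = T/(0.85 f'_c b) = 457.8/(0.85 × 6.75 × 23.7) = 3.367 in.
M_n = T(d − a/2) = 457.8 × (31.4 − 1.6835) = 13604.2 kip·in = 13604.2/12 = 1133.68 kip·ft.

M_n ≈ 1130 kip·ft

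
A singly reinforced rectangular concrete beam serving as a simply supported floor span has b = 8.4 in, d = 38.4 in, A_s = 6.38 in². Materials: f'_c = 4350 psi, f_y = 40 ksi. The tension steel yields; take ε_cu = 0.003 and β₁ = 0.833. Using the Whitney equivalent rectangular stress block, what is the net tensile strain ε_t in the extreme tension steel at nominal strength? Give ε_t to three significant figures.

a = A_s f_y/(0.85 f'_c b) = 8.217 in.
β₁ = 0.833, so c = a/β₁ = 8.217/0.833 = 9.864 in.
From the linear strain diagram with ε_cu = 0.003: ε_t = 0.003 (d − c)/c = 0.003 × (38.4 − 9.864)/9.864 = 0.00868.
Since ε_t ≥ 0.005, the section is tension-controlled.

ε_t ≈ 0.00868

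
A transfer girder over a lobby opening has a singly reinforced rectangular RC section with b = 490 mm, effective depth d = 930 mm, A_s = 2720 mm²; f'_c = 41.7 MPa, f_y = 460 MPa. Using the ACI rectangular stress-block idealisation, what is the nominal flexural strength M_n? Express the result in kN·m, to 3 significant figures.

T = A_s f_y = 2720 × 460 = 1251200 N = 1251.2 kN.
From C = T: a = T/(0.85 f'_c b) = 1251200/(0.85 × 41.7 × 490) = 72.04 mm.
M_n = T(d − a/2) = 1251.2 kN × (930 − 36.02) mm = 1118.55 kN·m.

M_n ≈ 1120 kN·m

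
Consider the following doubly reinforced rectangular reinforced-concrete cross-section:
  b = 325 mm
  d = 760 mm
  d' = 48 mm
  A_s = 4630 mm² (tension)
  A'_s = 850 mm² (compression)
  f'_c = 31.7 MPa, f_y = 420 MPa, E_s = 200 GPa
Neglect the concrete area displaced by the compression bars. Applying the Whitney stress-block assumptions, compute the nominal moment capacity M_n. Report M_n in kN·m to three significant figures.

M_n ≈ 1320 kN·m

Assume both tension and compression steel yield.
Net tension couple steel: A_s − A'_s = 3780 mm².
a = (A_s − A'_s) f_y / (0.85 f'_c b) = 1587600/(0.85 × 31.7 × 325) = 181.29 mm.
c = a/β₁ = 181.29/0.824 = 220.01 mm; ε'_s = 0.003(c − d')/c = 0.0023 ≥ f_y/E_s = 0.0021, so compression steel does yield.
M_n = (A_s − A'_s) f_y (d − a/2) + A'_s f_y (d − d') = [1587600 × (760 − 90.645) + 357000 × (760 − 48)] × 10⁻⁶ = 1062.67 + 254.18 = 1316.85 kN·m.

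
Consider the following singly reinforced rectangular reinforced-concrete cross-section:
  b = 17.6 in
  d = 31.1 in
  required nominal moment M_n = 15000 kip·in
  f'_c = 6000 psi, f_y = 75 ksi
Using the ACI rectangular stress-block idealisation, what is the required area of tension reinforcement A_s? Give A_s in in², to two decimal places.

From M_n = 0.85 f'_c a b (d − a/2):
a = d − √(d² − 2M_n/(0.85 f'_c b)) = 31.1 − √(31.1² − 2 × 15000/(0.85 × 6 × 17.6)) = 5.941 in.
A_s = 0.85 f'_c a b / f_y = 0.85 × 6 × 5.941 × 17.6 / 75 = 7.110 in².

A_s ≈ 7.11 in²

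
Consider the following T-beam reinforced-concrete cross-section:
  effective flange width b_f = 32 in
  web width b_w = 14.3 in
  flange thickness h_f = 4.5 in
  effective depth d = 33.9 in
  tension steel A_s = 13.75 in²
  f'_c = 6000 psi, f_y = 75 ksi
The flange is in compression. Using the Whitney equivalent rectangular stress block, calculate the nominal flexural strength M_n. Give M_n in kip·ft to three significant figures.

Tension: T = A_s f_y = 13.75 × 75 = 1031.25 kips.
Try a within the flange: a = T/(0.85 f'_c b_f) = 1031.25/(0.85 × 6 × 32) = 6.319 in.
a = 6.319 > h_f = 4.5 in: the block extends into the web. Split into flange-overhang and web parts.
C_f = 0.85 f'_c (b_f − b_w) h_f = 0.85 × 6 × (32 − 14.3) × 4.5 = 406.2 kips.
Remaining web compression depth: a_w = (T − C_f)/(0.85 f'_c b_w) = (1031.25 − 406.2)/(0.85 × 6 × 14.3) = 8.571 in.
M_n = C_f(d − h_f/2) + (T − C_f)(d − a_w/2) = 406.2 × (33.9 − 2.25) + 625.05 × (33.9 − 4.2855) = 12856.2 + 18510.5 = 31366.7 kip·in.
M_n = 31366.7/12 = 2613.89 kip·ft.

M_n ≈ 2610 kip·ft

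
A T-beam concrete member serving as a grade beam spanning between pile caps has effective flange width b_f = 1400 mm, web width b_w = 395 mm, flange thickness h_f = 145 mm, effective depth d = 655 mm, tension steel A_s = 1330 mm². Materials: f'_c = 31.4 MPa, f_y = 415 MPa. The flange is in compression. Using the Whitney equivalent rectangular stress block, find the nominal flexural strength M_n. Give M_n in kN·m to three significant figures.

Tension: T = A_s f_y = 1330 × 415 = 551950 N.
Try a within the flange: a = T/(0.85 f'_c b_f) = 551950/(0.85 × 31.4 × 1400) = 14.77 mm.
Since a = 14.77 ≤ h_f = 145 mm, the stress block lies entirely in the flange; analyse as a rectangular beam of width b_f.
M_n = T(d − a/2) = 551950 × (655 − 7.385) = 357.45 × 10⁶ N·mm.
M_n = 357.45 kN·m.

M_n ≈ 357 kN·m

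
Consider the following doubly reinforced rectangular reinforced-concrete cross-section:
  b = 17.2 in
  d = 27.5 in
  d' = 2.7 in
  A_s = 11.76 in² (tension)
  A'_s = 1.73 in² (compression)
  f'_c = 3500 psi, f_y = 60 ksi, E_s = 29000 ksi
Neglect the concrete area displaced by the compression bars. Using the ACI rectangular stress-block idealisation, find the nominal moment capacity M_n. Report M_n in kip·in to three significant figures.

Assume both steels yield.
a = (A_s − A'_s) f_y/(0.85 f'_c b) = (11.76 − 1.73) × 60/(0.85 × 3.5 × 17.2) = 11.761 in.
c = a/β₁ = 11.761/0.85 = 13.836 in; ε'_s = 0.003(c − d')/c = 0.0024 ≥ ε_y = 0.0021, so the compression steel yields.
M_n = (A_s − A'_s) f_y (d − a/2) + A'_s f_y (d − d') = 601.8 × (27.5 − 5.8805) + 103.8 × (27.5 − 2.7) = 13010.6 + 2574.2 = 15584.8 kip·in.

M_n ≈ 15600 kip·in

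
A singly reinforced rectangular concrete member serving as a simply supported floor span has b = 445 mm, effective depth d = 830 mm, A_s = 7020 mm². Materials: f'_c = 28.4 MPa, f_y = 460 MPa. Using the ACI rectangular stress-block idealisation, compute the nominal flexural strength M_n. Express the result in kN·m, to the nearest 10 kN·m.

T = A_s f_y = 7020 × 460 = 3229200 N = 3229.2 kN.
From C = T: a = T/(0.85 f'_c b) = 3229200/(0.85 × 28.4 × 445) = 300.61 mm.
M_n = T(d − a/2) = 3229.2 kN × (830 − 150.305) mm = 2194.87 kN·m.

M_n ≈ 2190 kN·m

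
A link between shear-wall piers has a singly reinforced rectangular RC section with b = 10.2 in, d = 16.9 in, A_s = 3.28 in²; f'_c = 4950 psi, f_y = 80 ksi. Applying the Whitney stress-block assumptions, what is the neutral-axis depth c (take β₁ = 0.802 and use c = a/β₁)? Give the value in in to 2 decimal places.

T = A_s f_y = 3.28 × 80 = 262.4 kips.
a = T/(0.85 f'_c b) = 262.4/(0.85 × 4.95 × 10.2) = 6.1142 in.
With β₁ = 0.802, c = a/β₁ = 6.1142/0.802 = 7.62 in.

c ≈ 7.62 in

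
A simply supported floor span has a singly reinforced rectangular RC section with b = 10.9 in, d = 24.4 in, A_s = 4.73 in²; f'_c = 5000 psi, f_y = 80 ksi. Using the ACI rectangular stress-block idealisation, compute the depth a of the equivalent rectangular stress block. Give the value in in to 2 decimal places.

a ≈ 8.17 in

T = A_s f_y = 4.73 × 80 = 378.4 kips.
a = T/(0.85 f'_c b) = 378.4/(0.85 × 5 × 10.9) = 8.17 in.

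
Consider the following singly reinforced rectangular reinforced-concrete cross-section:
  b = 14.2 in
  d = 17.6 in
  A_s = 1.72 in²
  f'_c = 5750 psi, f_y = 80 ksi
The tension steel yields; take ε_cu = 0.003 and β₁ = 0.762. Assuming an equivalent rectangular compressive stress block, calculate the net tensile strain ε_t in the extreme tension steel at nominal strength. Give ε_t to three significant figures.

a = A_s f_y/(0.85 f'_c b) = 1.983 in.
β₁ = 0.762, so c = a/β₁ = 1.983/0.762 = 2.602 in.
From the linear strain diagram with ε_cu = 0.003: ε_t = 0.003 (d − c)/c = 0.003 × (17.6 − 2.602)/2.602 = 0.0173.
Since ε_t ≥ 0.005, the section is tension-controlled.

ε_t ≈ 0.0173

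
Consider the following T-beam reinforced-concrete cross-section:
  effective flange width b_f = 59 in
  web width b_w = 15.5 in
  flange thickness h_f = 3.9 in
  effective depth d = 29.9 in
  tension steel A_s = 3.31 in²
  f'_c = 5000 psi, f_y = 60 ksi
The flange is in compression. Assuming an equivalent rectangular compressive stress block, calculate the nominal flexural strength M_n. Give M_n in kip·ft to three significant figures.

Tension: T = A_s f_y = 3.31 × 60 = 198.6 kips.
Try a within the flange: a = T/(0.85 f'_c b_f) = 198.6/(0.85 × 5 × 59) = 0.792 in.
Since a = 0.792 ≤ h_f = 3.9 in, the stress block lies entirely in the flange; analyse as a rectangular beam of width b_f.
M_n = T(d − a/2) = 198.6 × (29.9 − 0.396) = 5859.5 kip·in.
M_n = 5859.5/12 = 488.29 kip·ft.

M_n ≈ 488 kip·ft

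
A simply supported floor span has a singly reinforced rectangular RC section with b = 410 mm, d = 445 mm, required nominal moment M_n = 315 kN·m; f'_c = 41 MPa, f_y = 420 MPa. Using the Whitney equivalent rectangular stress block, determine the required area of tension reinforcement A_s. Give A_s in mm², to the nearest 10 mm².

A_s ≈ 1790 mm²

With M_n = 0.85 f'_c a b (d − a/2), solve the quadratic for a:
a = d − √(d² − 2M_n/(0.85 f'_c b)) = 445 − √(445² − 2 × 315×10⁶/(0.85 × 41 × 410)) = 52.66 mm.
A_s = 0.85 f'_c a b / f_y = 0.85 × 41 × 52.66 × 410 / 420 = 1791.5 mm².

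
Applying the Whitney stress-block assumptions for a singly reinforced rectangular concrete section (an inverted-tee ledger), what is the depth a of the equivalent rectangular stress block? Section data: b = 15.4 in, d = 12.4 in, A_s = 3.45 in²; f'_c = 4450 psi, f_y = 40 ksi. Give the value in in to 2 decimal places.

a ≈ 2.37 in

T = A_s f_y = 3.45 × 40 = 138 kips.
a = T/(0.85 f'_c b) = 138/(0.85 × 4.45 × 15.4) = 2.37 in.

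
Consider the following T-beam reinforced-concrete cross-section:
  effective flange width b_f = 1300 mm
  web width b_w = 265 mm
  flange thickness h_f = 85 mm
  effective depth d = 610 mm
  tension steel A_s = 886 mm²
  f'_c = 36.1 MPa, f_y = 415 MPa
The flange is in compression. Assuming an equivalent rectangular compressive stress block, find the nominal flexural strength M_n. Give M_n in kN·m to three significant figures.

Tension: T = A_s f_y = 886 × 415 = 367690 N.
Try a within the flange: a = T/(0.85 f'_c b_f) = 367690/(0.85 × 36.1 × 1300) = 9.22 mm.
Since a = 9.22 ≤ h_f = 85 mm, the stress block lies entirely in the flange; analyse as a rectangular beam of width b_f.
M_n = T(d − a/2) = 367690 × (610 − 4.61) = 222.60 × 10⁶ N·mm.
M_n = 222.60 kN·m.

M_n ≈ 223 kN·m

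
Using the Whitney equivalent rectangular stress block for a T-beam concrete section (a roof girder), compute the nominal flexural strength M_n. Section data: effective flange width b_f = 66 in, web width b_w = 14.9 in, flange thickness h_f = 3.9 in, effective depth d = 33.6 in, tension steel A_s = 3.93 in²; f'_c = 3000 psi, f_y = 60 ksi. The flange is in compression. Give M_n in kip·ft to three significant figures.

Tension: T = A_s f_y = 3.93 × 60 = 235.8 kips.
Try a within the flange: a = T/(0.85 f'_c b_f) = 235.8/(0.85 × 3 × 66) = 1.401 in.
Since a = 1.401 ≤ h_f = 3.9 in, the stress block lies entirely in the flange; analyse as a rectangular beam of width b_f.
M_n = T(d − a/2) = 235.8 × (33.6 − 0.7005) = 7757.7 kip·in.
M_n = 7757.7/12 = 646.48 kip·ft.

M_n ≈ 646 kip·ft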